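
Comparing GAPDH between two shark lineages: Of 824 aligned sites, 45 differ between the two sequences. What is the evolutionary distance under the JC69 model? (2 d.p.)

0.06

p = 45/824 ≈ 0.054612.
d = −(3/4) ln(1 − 4p/3) = −0.75 ln(1 − 0.072816) = −0.75 ln(0.927184)
  = −0.75 × (-0.075603) = 0.056702 substitutions/site.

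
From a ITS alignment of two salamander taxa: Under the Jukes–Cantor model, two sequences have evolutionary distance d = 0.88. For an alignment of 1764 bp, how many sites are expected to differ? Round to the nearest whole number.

Invert JC69: p = (3/4)(1 − e^(−4d/3)) = 0.75 × (1 − e^(-1.173333)) = 0.75 × (1 − 0.309334) = 0.518000.
Expected differing sites = pL ≈ 0.518000 × 1764 = 913.752 ≈ 914.

914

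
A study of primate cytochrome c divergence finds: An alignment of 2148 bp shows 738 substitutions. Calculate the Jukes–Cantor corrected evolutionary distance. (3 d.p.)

p = 738/2148 ≈ 0.343575.
d = −(3/4) ln(1 − 4p/3) = −0.75 ln(1 − 0.4581) = −0.75 ln(0.5419)
  = −0.75 × (-0.612674) = 0.459506 substitutions/site.

0.460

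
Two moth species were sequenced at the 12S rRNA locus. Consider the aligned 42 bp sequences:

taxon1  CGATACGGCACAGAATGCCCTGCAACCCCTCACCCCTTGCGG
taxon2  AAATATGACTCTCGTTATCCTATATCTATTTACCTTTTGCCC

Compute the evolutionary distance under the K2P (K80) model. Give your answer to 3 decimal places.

Of 42 sites, 13 differences are transitions and 9 are transversions, so P = 13/42 ≈ 0.309524 and Q = 9/42 ≈ 0.214286.
Under the Kimura two-parameter model, d = −½ ln(1 − 2P − Q) − ¼ ln(1 − 2Q).
1 − 2P − Q = 0.166666, giving −½ ln(0.166666) = 0.895882.
1 − 2Q = 0.571428, giving −¼ ln(0.571428) = 0.139904.
d = 0.895882 + 0.139904 = 1.035786.

1.036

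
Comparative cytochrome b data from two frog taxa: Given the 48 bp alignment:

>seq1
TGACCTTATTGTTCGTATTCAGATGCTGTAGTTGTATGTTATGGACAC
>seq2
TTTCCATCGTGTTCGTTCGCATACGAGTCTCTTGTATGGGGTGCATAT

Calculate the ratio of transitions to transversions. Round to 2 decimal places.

Transitions are A↔G and C↔T; transversions are all other mismatches.
Transitions: 6. Transversions: 16.
R = 6/16 = 0.375 ≈ 0.38 (to 2 d.p.).

0.38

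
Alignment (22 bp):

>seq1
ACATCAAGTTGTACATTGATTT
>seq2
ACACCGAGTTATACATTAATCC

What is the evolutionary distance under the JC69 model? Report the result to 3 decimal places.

0.339

The sequences differ at 6 of 22 sites (4, 6, 11, 18, 21, 22), so p = 6/22 ≈ 0.272727.
d = −(3/4) ln(1 − 4p/3) = −0.75 ln(1 − 0.363636) = −0.75 ln(0.636364)
  = −0.75 × (-0.451985) = 0.338989 substitutions/site.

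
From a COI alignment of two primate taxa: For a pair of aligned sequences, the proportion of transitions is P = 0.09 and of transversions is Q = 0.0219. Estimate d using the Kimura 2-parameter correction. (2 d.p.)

Under the Kimura two-parameter model, d = −½ ln(1 − 2P − Q) − ¼ ln(1 − 2Q).
1 − 2P − Q = 0.7981, giving −½ ln(0.7981) = 0.112761.
1 − 2Q = 0.9562, giving −¼ ln(0.9562) = 0.011197.
d = 0.112761 + 0.011197 = 0.123958.

0.12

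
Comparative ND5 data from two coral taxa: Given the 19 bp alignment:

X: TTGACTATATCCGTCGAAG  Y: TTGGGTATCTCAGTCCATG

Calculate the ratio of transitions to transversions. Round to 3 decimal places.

0.200

Transitions are A↔G and C↔T; transversions are all other mismatches.
Transitions: 1. Transversions: 5.
R = 1/5 = 0.200.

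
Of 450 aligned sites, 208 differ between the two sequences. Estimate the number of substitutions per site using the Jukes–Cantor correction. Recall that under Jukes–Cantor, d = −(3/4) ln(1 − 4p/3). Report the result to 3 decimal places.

0.718

p = 208/450 ≈ 0.462222.
d = −(3/4) ln(1 − 4p/3) = −0.75 ln(1 − 0.616296) = −0.75 ln(0.383704)
  = −0.75 × (-0.957884) = 0.718413 substitutions/site.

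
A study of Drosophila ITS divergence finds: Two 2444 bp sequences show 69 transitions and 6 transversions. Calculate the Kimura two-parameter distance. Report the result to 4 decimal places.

0.0316

P = 69/2444 ≈ 0.028232 and Q = 6/2444 ≈ 0.002455.
Under the Kimura two-parameter model, d = −½ ln(1 − 2P − Q) − ¼ ln(1 − 2Q).
1 − 2P − Q = 0.941081, giving −½ ln(0.941081) = 0.030363.
1 − 2Q = 0.99509, giving −¼ ln(0.99509) = 0.001231.
d = 0.030363 + 0.001231 = 0.031594.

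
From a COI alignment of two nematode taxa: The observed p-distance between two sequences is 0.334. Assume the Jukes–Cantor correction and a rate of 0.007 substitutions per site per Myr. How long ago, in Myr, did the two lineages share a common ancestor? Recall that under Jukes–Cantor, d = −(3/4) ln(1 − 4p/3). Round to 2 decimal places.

31.57

d = −(3/4) ln(1 − 4p/3) = −0.75 ln(1 − 0.445333) = −0.75 ln(0.554667)
  = −0.75 × (-0.589387) = 0.442040 substitutions/site.
Under a molecular clock d = 2μt, so t = d/(2μ) = 0.442040 / (2 × 0.007) = 31.57 Myr.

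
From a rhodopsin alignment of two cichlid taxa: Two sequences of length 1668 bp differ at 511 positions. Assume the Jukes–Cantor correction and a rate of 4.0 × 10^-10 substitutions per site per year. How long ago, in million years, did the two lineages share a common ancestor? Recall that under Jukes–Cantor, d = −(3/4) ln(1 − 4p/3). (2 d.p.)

492.23

p = 511/1668 ≈ 0.306355.
d = −(3/4) ln(1 − 4p/3) = −0.75 ln(1 − 0.408473) = −0.75 ln(0.591527)
  = −0.75 × (-0.525048) = 0.393786 substitutions/site.
Under a molecular clock d = 2μt, so t = d/(2μ) = 0.393786 / (2 × 4.0 × 10^-10) = 492.23 million years.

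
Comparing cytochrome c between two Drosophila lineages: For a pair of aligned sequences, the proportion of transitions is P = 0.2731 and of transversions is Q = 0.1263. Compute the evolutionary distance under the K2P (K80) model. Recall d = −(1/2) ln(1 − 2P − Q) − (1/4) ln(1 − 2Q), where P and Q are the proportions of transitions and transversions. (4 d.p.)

Under the Kimura two-parameter model, d = −½ ln(1 − 2P − Q) − ¼ ln(1 − 2Q).
1 − 2P − Q = 0.3275, giving −½ ln(0.3275) = 0.558134.
1 − 2Q = 0.7474, giving −¼ ln(0.7474) = 0.072789.
d = 0.558134 + 0.072789 = 0.630923.

0.6309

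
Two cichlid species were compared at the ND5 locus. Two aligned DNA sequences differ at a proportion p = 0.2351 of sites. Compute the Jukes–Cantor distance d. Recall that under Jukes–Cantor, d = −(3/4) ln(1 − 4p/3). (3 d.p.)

d = −(3/4) ln(1 − 4p/3) = −0.75 ln(1 − 0.313467) = −0.75 ln(0.686533)
  = −0.75 × (-0.376101) = 0.282076 substitutions/site.

0.282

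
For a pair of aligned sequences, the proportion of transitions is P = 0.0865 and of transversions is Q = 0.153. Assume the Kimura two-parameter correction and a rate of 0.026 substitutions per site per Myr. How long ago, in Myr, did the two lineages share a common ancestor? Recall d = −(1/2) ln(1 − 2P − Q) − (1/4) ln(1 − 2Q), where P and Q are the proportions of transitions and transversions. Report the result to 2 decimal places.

5.55

Under the Kimura two-parameter model, d = −½ ln(1 − 2P − Q) − ¼ ln(1 − 2Q).
1 − 2P − Q = 0.674, giving −½ ln(0.674) = 0.197263.
1 − 2Q = 0.694, giving −¼ ln(0.694) = 0.091321.
d = 0.197263 + 0.091321 = 0.288584.
Under a molecular clock d = 2μt, so t = d/(2μ) = 0.288584 / (2 × 0.026) = 5.55 Myr.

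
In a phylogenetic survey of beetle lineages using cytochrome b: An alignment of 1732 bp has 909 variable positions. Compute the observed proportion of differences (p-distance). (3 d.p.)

0.525

p = 909/1732 = 0.524826… ≈ 0.525 (to 3 d.p.).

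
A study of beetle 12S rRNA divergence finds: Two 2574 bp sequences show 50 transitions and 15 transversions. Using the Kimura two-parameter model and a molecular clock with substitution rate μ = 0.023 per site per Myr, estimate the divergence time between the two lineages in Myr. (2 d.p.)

0.56

P = 50/2574 ≈ 0.019425 and Q = 15/2574 ≈ 0.005828.
Under the Kimura two-parameter model, d = −½ ln(1 − 2P − Q) − ¼ ln(1 − 2Q).
1 − 2P − Q = 0.955322, giving −½ ln(0.955322) = 0.022853.
1 − 2Q = 0.988344, giving −¼ ln(0.988344) = 0.002931.
d = 0.022853 + 0.002931 = 0.025784.
Under a molecular clock d = 2μt, so t = d/(2μ) = 0.025784 / (2 × 0.023) = 0.56 Myr.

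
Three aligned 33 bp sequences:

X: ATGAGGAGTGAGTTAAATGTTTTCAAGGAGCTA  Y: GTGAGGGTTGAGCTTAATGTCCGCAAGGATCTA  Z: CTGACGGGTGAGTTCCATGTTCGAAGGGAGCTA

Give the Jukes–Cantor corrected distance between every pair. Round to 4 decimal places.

d(X,Y) = 0.3390, d(X,Z) = 0.3390, d(Y,Z) = 0.3882

X–Y: 9/33 sites differ → p ≈ 0.272727, d = −0.75 ln(1 − 0.363636) = 0.338988 ≈ 0.3390.
X–Z: 9/33 sites differ → p ≈ 0.272727, d = −0.75 ln(1 − 0.363636) = 0.338988 ≈ 0.3390.
Y–Z: 10/33 sites differ → p ≈ 0.30303, d = −0.75 ln(1 − 0.40404) = 0.388186 ≈ 0.3882.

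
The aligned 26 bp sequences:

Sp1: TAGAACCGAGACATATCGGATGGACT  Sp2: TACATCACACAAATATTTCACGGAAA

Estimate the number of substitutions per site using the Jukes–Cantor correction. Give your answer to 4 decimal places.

The sequences differ at 12 of 26 sites, so p = 12/26 ≈ 0.461538.
d = −(3/4) ln(1 − 4p/3) = −0.75 ln(1 − 0.615384) = −0.75 ln(0.384616)
  = −0.75 × (-0.955510) = 0.716633 substitutions/site.

0.7166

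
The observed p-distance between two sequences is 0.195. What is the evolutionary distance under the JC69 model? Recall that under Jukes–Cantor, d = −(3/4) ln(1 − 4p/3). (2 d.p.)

0.23

d = −(3/4) ln(1 − 4p/3) = −0.75 ln(1 − 0.26) = −0.75 ln(0.74)
  = −0.75 × (-0.301105) = 0.225829 substitutions/site.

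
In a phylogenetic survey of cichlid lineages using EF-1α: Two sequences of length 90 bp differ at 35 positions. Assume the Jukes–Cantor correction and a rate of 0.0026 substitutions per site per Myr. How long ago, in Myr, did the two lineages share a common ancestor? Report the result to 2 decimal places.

p = 35/90 ≈ 0.388889.
d = −(3/4) ln(1 − 4p/3) = −0.75 ln(1 − 0.518519) = −0.75 ln(0.481481)
  = −0.75 × (-0.730889) = 0.548167 substitutions/site.
Under a molecular clock d = 2μt, so t = d/(2μ) = 0.548167 / (2 × 0.0026) = 105.42 Myr.

105.42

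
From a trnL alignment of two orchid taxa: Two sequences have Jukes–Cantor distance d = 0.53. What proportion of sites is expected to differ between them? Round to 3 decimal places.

0.380

p = (3/4)(1 − e^(−4d/3)) = 0.75 × (1 − e^(-0.706667)) = 0.75 × (1 − 0.493286) = 0.380036.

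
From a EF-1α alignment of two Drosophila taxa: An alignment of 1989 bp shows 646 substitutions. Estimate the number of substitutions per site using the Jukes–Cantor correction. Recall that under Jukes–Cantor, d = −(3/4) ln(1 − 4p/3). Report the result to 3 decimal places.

0.426

p = 646/1989 ≈ 0.324786.
d = −(3/4) ln(1 − 4p/3) = −0.75 ln(1 − 0.433048) = −0.75 ln(0.566952)
  = −0.75 × (-0.567481) = 0.425611 substitutions/site.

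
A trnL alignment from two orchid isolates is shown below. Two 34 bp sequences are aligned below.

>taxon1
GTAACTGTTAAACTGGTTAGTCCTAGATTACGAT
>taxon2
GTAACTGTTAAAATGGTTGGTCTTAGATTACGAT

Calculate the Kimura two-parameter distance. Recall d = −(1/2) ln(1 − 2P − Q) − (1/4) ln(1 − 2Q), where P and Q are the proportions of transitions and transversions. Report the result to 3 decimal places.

0.095

Of 34 sites, 2 differences are transitions and 1 are transversions, so P = 2/34 ≈ 0.058824 and Q = 1/34 ≈ 0.029412.
Under the Kimura two-parameter model, d = −½ ln(1 − 2P − Q) − ¼ ln(1 − 2Q).
1 − 2P − Q = 0.85294, giving −½ ln(0.85294) = 0.079533.
1 − 2Q = 0.941176, giving −¼ ln(0.941176) = 0.015156.
d = 0.079533 + 0.015156 = 0.094689.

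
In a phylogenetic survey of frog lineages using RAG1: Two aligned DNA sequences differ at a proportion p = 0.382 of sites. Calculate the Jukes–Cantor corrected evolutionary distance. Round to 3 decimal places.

d = −(3/4) ln(1 − 4p/3) = −0.75 ln(1 − 0.509333) = −0.75 ln(0.490667)
  = −0.75 × (-0.711990) = 0.533993 substitutions/site.

0.534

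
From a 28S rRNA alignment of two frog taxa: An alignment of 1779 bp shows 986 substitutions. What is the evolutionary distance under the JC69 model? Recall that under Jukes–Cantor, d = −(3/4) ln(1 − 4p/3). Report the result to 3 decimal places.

1.007

p = 986/1779 ≈ 0.554244.
d = −(3/4) ln(1 − 4p/3) = −0.75 ln(1 − 0.738992) = −0.75 ln(0.261008)
  = −0.75 × (-1.343204) = 1.007403 substitutions/site.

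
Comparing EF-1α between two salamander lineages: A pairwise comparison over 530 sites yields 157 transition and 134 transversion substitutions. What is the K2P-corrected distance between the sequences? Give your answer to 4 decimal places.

P = 157/530 ≈ 0.296226 and Q = 134/530 ≈ 0.25283.
Under the Kimura two-parameter model, d = −½ ln(1 − 2P − Q) − ¼ ln(1 − 2Q).
1 − 2P − Q = 0.154718, giving −½ ln(0.154718) = 0.933076.
1 − 2Q = 0.49434, giving −¼ ln(0.49434) = 0.176133.
d = 0.933076 + 0.176133 = 1.109209.

1.1092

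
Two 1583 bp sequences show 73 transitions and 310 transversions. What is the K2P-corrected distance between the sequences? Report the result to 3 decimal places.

0.294

P = 73/1583 ≈ 0.046115 and Q = 310/1583 ≈ 0.195831.
Under the Kimura two-parameter model, d = −½ ln(1 − 2P − Q) − ¼ ln(1 − 2Q).
1 − 2P − Q = 0.711939, giving −½ ln(0.711939) = 0.169882.
1 − 2Q = 0.608338, giving −¼ ln(0.608338) = 0.124256.
d = 0.169882 + 0.124256 = 0.294138.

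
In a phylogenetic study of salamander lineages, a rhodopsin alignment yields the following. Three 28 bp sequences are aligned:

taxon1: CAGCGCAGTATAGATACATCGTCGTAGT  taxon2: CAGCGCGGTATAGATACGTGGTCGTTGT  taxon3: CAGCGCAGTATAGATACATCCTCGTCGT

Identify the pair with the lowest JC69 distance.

taxon1 and taxon3

taxon1–taxon2: 4/28 differ, p = 0.143, d = 0.158.
taxon1–taxon3: 2/28 differ, p = 0.071, d = 0.075.
taxon2–taxon3: 5/28 differ, p = 0.179, d = 0.204.
The smallest distance is between taxon1 and taxon3.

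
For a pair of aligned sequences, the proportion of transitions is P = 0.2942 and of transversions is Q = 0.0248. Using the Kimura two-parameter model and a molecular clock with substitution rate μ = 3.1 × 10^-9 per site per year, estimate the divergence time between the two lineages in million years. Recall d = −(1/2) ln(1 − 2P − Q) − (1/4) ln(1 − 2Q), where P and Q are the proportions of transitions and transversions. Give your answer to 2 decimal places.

78.65

Under the Kimura two-parameter model, d = −½ ln(1 − 2P − Q) − ¼ ln(1 − 2Q).
1 − 2P − Q = 0.3868, giving −½ ln(0.3868) = 0.474924.
1 − 2Q = 0.9504, giving −¼ ln(0.9504) = 0.012718.
d = 0.474924 + 0.012718 = 0.487642.
Under a molecular clock d = 2μt, so t = d/(2μ) = 0.487642 / (2 × 3.1 × 10^-9) = 78.65 million years.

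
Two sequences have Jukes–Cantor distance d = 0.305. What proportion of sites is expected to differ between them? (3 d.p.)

p = (3/4)(1 − e^(−4d/3)) = 0.75 × (1 − e^(-0.406667)) = 0.75 × (1 − 0.665866) = 0.250601.

0.251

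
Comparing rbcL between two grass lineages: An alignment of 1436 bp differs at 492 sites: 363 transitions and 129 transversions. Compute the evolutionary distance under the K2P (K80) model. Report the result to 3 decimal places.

0.502

P = 363/1436 ≈ 0.252786 and Q = 129/1436 ≈ 0.089833.
Under the Kimura two-parameter model, d = −½ ln(1 − 2P − Q) − ¼ ln(1 − 2Q).
1 − 2P − Q = 0.404595, giving −½ ln(0.404595) = 0.452434.
1 − 2Q = 0.820334, giving −¼ ln(0.820334) = 0.049511.
d = 0.452434 + 0.049511 = 0.501945.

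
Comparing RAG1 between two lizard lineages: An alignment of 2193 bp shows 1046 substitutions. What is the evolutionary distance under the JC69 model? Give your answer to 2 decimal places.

0.76

p = 1046/2193 ≈ 0.476972.
d = −(3/4) ln(1 − 4p/3) = −0.75 ln(1 − 0.635963) = −0.75 ln(0.364037)
  = −0.75 × (-1.010500) = 0.757875 substitutions/site.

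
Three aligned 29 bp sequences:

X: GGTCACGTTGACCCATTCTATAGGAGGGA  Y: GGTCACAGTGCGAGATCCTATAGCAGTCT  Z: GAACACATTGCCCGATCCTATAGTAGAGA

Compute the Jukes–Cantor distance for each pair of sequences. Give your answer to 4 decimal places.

X–Y: 11/29 sites differ → p ≈ 0.37931, d = −0.75 ln(1 − 0.505747) = 0.528531 ≈ 0.5285.
X–Z: 8/29 sites differ → p ≈ 0.275862, d = −0.75 ln(1 − 0.367816) = 0.343931 ≈ 0.3439.
Y–Z: 9/29 sites differ → p ≈ 0.310345, d = −0.75 ln(1 − 0.413793) = 0.400562 ≈ 0.4006.

d(X,Y) = 0.5285, d(X,Z) = 0.3439, d(Y,Z) = 0.4006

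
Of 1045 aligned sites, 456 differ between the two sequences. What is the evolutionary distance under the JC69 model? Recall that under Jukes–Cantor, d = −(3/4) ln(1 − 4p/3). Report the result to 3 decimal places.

0.654

p = 456/1045 ≈ 0.436364.
d = −(3/4) ln(1 − 4p/3) = −0.75 ln(1 − 0.581819) = −0.75 ln(0.418181)
  = −0.75 × (-0.871841) = 0.653881 substitutions/site.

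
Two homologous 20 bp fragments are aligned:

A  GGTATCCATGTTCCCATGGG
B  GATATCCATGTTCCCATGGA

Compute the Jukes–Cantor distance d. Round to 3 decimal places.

The sequences differ at 2 of 20 sites (2, 20), so p = 2/20 = 0.1.
d = −(3/4) ln(1 − 4p/3) = −0.75 ln(1 − 0.133333) = −0.75 ln(0.866667)
  = −0.75 × (-0.143100) = 0.107325 substitutions/site.

0.107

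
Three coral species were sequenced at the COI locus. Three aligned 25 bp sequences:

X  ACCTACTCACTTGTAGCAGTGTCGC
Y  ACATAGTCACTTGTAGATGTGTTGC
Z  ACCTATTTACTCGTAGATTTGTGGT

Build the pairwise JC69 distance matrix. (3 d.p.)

X–Y: 5/25 sites differ → p = 0.2, d = −0.75 ln(1 − 0.266667) = 0.232617 ≈ 0.233.
X–Z: 8/25 sites differ → p = 0.32, d = −0.75 ln(1 − 0.426667) = 0.417216 ≈ 0.417.
Y–Z: 7/25 sites differ → p = 0.28, d = −0.75 ln(1 − 0.373333) = 0.350505 ≈ 0.351.

d(X,Y) = 0.233, d(X,Z) = 0.417, d(Y,Z) = 0.351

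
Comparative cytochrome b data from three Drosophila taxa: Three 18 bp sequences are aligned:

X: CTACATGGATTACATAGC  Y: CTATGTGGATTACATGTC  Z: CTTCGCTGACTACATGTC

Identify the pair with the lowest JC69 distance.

X–Y: 4/18 differ, p = 0.222, d = 0.264.
X–Z: 7/18 differ, p = 0.389, d = 0.548.
Y–Z: 5/18 differ, p = 0.278, d = 0.347.
The smallest distance is between X and Y.

X and Y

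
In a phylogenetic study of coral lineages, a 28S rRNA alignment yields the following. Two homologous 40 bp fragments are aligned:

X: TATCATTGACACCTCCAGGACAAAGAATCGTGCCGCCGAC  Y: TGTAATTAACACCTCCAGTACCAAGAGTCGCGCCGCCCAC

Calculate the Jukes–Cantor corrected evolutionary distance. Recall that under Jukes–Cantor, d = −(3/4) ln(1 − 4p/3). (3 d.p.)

0.233

The sequences differ at 8 of 40 sites (2, 4, 8, 19, 22, 27, 31, 38), so p = 8/40 = 0.2.
d = −(3/4) ln(1 − 4p/3) = −0.75 ln(1 − 0.266667) = −0.75 ln(0.733333)
  = −0.75 × (-0.310155) = 0.232616 substitutions/site.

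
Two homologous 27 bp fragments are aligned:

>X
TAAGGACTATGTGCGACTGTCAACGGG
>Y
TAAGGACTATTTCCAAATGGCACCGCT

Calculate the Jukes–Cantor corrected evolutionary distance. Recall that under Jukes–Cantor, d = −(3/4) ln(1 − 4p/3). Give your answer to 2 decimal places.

The sequences differ at 8 of 27 sites (11, 13, 15, 17, 20, 23, 26, 27), so p = 8/27 ≈ 0.296296.
d = −(3/4) ln(1 − 4p/3) = −0.75 ln(1 − 0.395061) = −0.75 ln(0.604939)
  = −0.75 × (-0.502628) = 0.376971 substitutions/site.

0.38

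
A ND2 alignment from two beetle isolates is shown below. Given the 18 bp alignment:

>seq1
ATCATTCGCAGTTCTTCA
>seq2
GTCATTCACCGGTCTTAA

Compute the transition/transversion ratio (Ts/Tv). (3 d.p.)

Transitions are A↔G and C↔T; transversions are all other mismatches.
Transitions: 2. Transversions: 3.
R = 2/3 = 0.666666… ≈ 0.667 (to 3 d.p.).

0.667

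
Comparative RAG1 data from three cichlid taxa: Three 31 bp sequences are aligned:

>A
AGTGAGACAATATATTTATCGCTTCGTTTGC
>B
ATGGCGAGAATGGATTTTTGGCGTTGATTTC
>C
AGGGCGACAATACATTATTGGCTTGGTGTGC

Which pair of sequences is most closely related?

A and C

A–B: 12/31 differ, p = 0.387, d = 0.544.
A–C: 8/31 differ, p = 0.258, d = 0.316.
B–C: 10/31 differ, p = 0.323, d = 0.422.
The smallest distance is between A and C.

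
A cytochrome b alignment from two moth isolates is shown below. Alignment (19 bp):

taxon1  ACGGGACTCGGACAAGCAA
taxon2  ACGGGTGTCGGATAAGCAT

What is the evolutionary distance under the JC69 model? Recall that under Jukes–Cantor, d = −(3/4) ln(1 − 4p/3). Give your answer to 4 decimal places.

0.2471

The sequences differ at 4 of 19 sites (6, 7, 13, 19), so p = 4/19 ≈ 0.210526.
d = −(3/4) ln(1 − 4p/3) = −0.75 ln(1 − 0.280701) = −0.75 ln(0.719299)
  = −0.75 × (-0.329478) = 0.247109 substitutions/site.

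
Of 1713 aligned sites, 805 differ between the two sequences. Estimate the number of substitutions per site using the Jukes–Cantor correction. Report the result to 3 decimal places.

0.739

p = 805/1713 ≈ 0.469936.
d = −(3/4) ln(1 − 4p/3) = −0.75 ln(1 − 0.626581) = −0.75 ln(0.373419)
  = −0.75 × (-0.985054) = 0.738791 substitutions/site.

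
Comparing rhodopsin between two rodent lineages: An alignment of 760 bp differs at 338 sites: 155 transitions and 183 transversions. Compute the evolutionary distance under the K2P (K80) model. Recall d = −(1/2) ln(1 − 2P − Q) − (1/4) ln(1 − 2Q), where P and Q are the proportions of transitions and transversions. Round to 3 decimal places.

0.687

P = 155/760 ≈ 0.203947 and Q = 183/760 ≈ 0.240789.
Under the Kimura two-parameter model, d = −½ ln(1 − 2P − Q) − ¼ ln(1 − 2Q).
1 − 2P − Q = 0.351317, giving −½ ln(0.351317) = 0.523033.
1 − 2Q = 0.518422, giving −¼ ln(0.518422) = 0.164241.
d = 0.523033 + 0.164241 = 0.687274.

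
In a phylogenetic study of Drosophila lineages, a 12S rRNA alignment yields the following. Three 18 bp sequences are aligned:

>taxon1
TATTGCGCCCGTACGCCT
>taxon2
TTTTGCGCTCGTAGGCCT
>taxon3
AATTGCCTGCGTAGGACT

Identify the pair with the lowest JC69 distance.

taxon1 and taxon2

taxon1–taxon2: 3/18 differ, p = 0.167, d = 0.188.
taxon1–taxon3: 6/18 differ, p = 0.333, d = 0.441.
taxon2–taxon3: 6/18 differ, p = 0.333, d = 0.441.
The smallest distance is between taxon1 and taxon2.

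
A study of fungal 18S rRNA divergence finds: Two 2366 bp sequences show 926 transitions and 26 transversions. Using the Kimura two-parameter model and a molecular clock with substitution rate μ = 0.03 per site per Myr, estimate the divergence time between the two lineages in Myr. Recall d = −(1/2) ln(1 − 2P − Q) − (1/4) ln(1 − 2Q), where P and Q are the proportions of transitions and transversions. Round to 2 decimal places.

13.25

P = 926/2366 ≈ 0.391378 and Q = 26/2366 ≈ 0.010989.
Under the Kimura two-parameter model, d = −½ ln(1 − 2P − Q) − ¼ ln(1 − 2Q).
1 − 2P − Q = 0.206255, giving −½ ln(0.206255) = 0.789321.
1 − 2Q = 0.978022, giving −¼ ln(0.978022) = 0.005556.
d = 0.789321 + 0.005556 = 0.794877.
Under a molecular clock d = 2μt, so t = d/(2μ) = 0.794877 / (2 × 0.03) = 13.25 Myr.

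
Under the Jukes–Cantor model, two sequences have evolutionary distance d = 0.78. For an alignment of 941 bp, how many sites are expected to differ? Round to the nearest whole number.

Invert JC69: p = (3/4)(1 − e^(−4d/3)) = 0.75 × (1 − e^(-1.04)) = 0.75 × (1 − 0.353455) = 0.484909.
Expected differing sites = pL ≈ 0.484909 × 941 = 456.299369 ≈ 456.

456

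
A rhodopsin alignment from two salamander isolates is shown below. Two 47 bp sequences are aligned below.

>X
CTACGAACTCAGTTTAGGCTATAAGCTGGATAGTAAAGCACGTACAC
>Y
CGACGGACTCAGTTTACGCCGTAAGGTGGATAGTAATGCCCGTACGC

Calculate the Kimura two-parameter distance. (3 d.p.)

0.222

Of 47 sites, 4 differences are transitions and 5 are transversions, so P = 4/47 ≈ 0.085106 and Q = 5/47 ≈ 0.106383.
Under the Kimura two-parameter model, d = −½ ln(1 − 2P − Q) − ¼ ln(1 − 2Q).
1 − 2P − Q = 0.723405, giving −½ ln(0.723405) = 0.161893.
1 − 2Q = 0.787234, giving −¼ ln(0.787234) = 0.059807.
d = 0.161893 + 0.059807 = 0.221700.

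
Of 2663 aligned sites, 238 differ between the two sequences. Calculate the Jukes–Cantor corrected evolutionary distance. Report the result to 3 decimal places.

p = 238/2663 ≈ 0.089373.
d = −(3/4) ln(1 − 4p/3) = −0.75 ln(1 − 0.119164) = −0.75 ln(0.880836)
  = −0.75 × (-0.126884) = 0.095163 substitutions/site.

0.095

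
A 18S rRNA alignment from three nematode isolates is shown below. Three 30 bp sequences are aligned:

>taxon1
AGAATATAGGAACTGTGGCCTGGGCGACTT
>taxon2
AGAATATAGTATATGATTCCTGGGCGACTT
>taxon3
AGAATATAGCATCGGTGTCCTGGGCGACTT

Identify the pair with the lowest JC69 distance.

taxon1 and taxon3

taxon1–taxon2: 6/30 differ, p = 0.200, d = 0.233.
taxon1–taxon3: 4/30 differ, p = 0.133, d = 0.147.
taxon2–taxon3: 5/30 differ, p = 0.167, d = 0.188.
The smallest distance is between taxon1 and taxon3.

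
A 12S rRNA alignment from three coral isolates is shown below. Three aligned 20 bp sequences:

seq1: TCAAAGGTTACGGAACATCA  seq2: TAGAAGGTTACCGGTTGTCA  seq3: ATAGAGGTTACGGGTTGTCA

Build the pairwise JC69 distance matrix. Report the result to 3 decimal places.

d(seq1,seq2) = 0.471, d(seq1,seq3) = 0.471, d(seq2,seq3) = 0.304

seq1–seq2: 7/20 sites differ → p = 0.35, d = −0.75 ln(1 − 0.466667) = 0.471457 ≈ 0.471.
seq1–seq3: 7/20 sites differ → p = 0.35, d = −0.75 ln(1 − 0.466667) = 0.471457 ≈ 0.471.
seq2–seq3: 5/20 sites differ → p = 0.25, d = −0.75 ln(1 − 0.333333) = 0.304098 ≈ 0.304.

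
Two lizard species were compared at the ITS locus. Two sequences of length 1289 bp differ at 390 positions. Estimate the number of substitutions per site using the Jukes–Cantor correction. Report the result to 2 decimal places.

p = 390/1289 ≈ 0.30256.
d = −(3/4) ln(1 − 4p/3) = −0.75 ln(1 − 0.403413) = −0.75 ln(0.596587)
  = −0.75 × (-0.516530) = 0.387398 substitutions/site.

0.39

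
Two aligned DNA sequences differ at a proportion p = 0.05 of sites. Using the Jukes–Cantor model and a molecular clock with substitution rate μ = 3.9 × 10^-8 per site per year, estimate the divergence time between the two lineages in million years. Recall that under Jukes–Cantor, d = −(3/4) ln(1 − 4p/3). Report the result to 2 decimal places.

d = −(3/4) ln(1 − 4p/3) = −0.75 ln(1 − 0.066667) = −0.75 ln(0.933333)
  = −0.75 × (-0.068993) = 0.051745 substitutions/site.
Under a molecular clock d = 2μt, so t = d/(2μ) = 0.051745 / (2 × 3.9 × 10^-8) = 0.66 million years.

0.66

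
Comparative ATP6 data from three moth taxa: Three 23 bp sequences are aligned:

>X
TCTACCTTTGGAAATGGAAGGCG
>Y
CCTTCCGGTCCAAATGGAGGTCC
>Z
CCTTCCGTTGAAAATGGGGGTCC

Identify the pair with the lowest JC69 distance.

Y and Z

X–Y: 9/23 differ, p = 0.391, d = 0.553.
X–Z: 8/23 differ, p = 0.348, d = 0.467.
Y–Z: 4/23 differ, p = 0.174, d = 0.198.
The smallest distance is between Y and Z.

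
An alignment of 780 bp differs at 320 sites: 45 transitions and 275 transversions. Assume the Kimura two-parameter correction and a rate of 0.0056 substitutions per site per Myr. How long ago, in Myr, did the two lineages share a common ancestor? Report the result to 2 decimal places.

55.43

P = 45/780 ≈ 0.057692 and Q = 275/780 ≈ 0.352564.
Under the Kimura two-parameter model, d = −½ ln(1 − 2P − Q) − ¼ ln(1 − 2Q).
1 − 2P − Q = 0.532052, giving −½ ln(0.532052) = 0.315507.
1 − 2Q = 0.294872, giving −¼ ln(0.294872) = 0.305303.
d = 0.315507 + 0.305303 = 0.620810.
Under a molecular clock d = 2μt, so t = d/(2μ) = 0.620810 / (2 × 0.0056) = 55.43 Myr.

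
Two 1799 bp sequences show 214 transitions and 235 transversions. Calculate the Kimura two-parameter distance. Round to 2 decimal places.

0.31

P = 214/1799 ≈ 0.118955 and Q = 235/1799 ≈ 0.130628.
Under the Kimura two-parameter model, d = −½ ln(1 − 2P − Q) − ¼ ln(1 − 2Q).
1 − 2P − Q = 0.631462, giving −½ ln(0.631462) = 0.229859.
1 − 2Q = 0.738744, giving −¼ ln(0.738744) = 0.075701.
d = 0.229859 + 0.075701 = 0.305560.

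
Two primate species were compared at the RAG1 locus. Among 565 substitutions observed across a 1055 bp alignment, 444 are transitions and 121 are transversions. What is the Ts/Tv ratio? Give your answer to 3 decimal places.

R = 444/121 = 3.669421… ≈ 3.669 (to 3 d.p.).

3.669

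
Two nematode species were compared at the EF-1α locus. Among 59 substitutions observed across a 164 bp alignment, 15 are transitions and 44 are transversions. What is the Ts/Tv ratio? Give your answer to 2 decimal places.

R = 15/44 = 0.340909… ≈ 0.34 (to 2 d.p.).

0.34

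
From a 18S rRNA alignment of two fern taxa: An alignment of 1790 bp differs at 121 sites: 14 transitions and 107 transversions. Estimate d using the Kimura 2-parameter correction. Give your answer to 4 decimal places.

0.0710

P = 14/1790 ≈ 0.007821 and Q = 107/1790 ≈ 0.059777.
Under the Kimura two-parameter model, d = −½ ln(1 − 2P − Q) − ¼ ln(1 − 2Q).
1 − 2P − Q = 0.924581, giving −½ ln(0.924581) = 0.039207.
1 − 2Q = 0.880446, giving −¼ ln(0.880446) = 0.031832.
d = 0.039207 + 0.031832 = 0.071039.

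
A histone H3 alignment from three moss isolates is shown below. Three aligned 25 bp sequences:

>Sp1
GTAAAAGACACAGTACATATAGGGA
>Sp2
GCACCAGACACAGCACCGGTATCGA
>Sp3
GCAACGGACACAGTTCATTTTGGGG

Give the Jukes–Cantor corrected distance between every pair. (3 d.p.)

Sp1–Sp2: 9/25 sites differ → p = 0.36, d = −0.75 ln(1 − 0.48) = 0.490445 ≈ 0.490.
Sp1–Sp3: 7/25 sites differ → p = 0.28, d = −0.75 ln(1 − 0.373333) = 0.350505 ≈ 0.351.
Sp2–Sp3: 11/25 sites differ → p = 0.44, d = −0.75 ln(1 − 0.586667) = 0.662626 ≈ 0.663.

d(Sp1,Sp2) = 0.490, d(Sp1,Sp3) = 0.351, d(Sp2,Sp3) = 0.663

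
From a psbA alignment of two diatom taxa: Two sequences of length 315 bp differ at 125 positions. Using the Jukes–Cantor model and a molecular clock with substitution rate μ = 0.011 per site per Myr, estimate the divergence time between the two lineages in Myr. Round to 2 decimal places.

25.67

p = 125/315 ≈ 0.396825.
d = −(3/4) ln(1 − 4p/3) = −0.75 ln(1 − 0.5291) = −0.75 ln(0.4709)
  = −0.75 × (-0.753110) = 0.564833 substitutions/site.
Under a molecular clock d = 2μt, so t = d/(2μ) = 0.564833 / (2 × 0.011) = 25.67 Myr.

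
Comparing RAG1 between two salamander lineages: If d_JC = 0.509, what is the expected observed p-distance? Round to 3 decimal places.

0.370

p = (3/4)(1 − e^(−4d/3)) = 0.75 × (1 − e^(-0.678667)) = 0.75 × (1 − 0.507293) = 0.369530.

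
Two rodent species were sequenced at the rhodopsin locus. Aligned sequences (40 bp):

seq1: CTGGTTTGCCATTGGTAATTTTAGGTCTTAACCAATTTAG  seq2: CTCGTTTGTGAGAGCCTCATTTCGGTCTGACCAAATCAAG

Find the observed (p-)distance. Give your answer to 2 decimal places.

0.40

The sequences differ at 16 of 40 positions.
p = 16/40 = 0.40.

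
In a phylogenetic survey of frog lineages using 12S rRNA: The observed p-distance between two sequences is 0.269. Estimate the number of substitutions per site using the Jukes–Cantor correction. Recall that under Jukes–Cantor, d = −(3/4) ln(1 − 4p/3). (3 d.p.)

d = −(3/4) ln(1 − 4p/3) = −0.75 ln(1 − 0.358667) = −0.75 ln(0.641333)
  = −0.75 × (-0.444206) = 0.333155 substitutions/site.

0.333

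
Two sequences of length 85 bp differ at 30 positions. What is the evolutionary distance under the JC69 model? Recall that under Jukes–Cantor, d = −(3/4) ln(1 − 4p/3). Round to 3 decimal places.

p = 30/85 ≈ 0.352941.
d = −(3/4) ln(1 − 4p/3) = −0.75 ln(1 − 0.470588) = −0.75 ln(0.529412)
  = −0.75 × (-0.635988) = 0.476991 substitutions/site.

0.477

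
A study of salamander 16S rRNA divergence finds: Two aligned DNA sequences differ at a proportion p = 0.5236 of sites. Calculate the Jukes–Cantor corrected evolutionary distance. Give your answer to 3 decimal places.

0.898

d = −(3/4) ln(1 − 4p/3) = −0.75 ln(1 − 0.698133) = −0.75 ln(0.301867)
  = −0.75 × (-1.197769) = 0.898327 substitutions/site.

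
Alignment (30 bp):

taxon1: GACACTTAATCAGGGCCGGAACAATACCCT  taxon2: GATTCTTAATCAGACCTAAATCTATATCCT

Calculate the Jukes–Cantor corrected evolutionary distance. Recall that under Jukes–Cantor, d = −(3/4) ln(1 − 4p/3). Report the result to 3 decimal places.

0.441

The sequences differ at 10 of 30 sites (3, 4, 14, 15, 17, 18, 19, 21, 23, 27), so p = 10/30 ≈ 0.333333.
d = −(3/4) ln(1 − 4p/3) = −0.75 ln(1 − 0.444444) = −0.75 ln(0.555556)
  = −0.75 × (-0.587786) = 0.440840 substitutions/site.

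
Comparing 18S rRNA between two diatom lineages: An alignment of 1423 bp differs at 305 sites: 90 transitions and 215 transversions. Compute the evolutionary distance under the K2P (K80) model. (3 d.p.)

0.253

P = 90/1423 ≈ 0.063247 and Q = 215/1423 ≈ 0.151089.
Under the Kimura two-parameter model, d = −½ ln(1 − 2P − Q) − ¼ ln(1 − 2Q).
1 − 2P − Q = 0.722417, giving −½ ln(0.722417) = 0.162576.
1 − 2Q = 0.697822, giving −¼ ln(0.697822) = 0.089948.
d = 0.162576 + 0.089948 = 0.252524.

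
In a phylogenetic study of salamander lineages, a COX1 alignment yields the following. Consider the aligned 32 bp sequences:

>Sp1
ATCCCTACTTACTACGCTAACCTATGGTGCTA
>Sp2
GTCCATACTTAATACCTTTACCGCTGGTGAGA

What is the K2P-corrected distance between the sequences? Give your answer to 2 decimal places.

0.41

Of 32 sites, 2 differences are transitions and 8 are transversions, so P = 2/32 = 0.0625 and Q = 8/32 = 0.25.
Under the Kimura two-parameter model, d = −½ ln(1 − 2P − Q) − ¼ ln(1 − 2Q).
1 − 2P − Q = 0.625, giving −½ ln(0.625) = 0.235002.
1 − 2Q = 0.5, giving −¼ ln(0.5) = 0.173287.
d = 0.235002 + 0.173287 = 0.408289.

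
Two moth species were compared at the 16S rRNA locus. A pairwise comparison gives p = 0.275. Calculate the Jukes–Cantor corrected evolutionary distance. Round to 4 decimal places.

d = −(3/4) ln(1 − 4p/3) = −0.75 ln(1 − 0.366667) = −0.75 ln(0.633333)
  = −0.75 × (-0.456759) = 0.342569 substitutions/site.

0.3426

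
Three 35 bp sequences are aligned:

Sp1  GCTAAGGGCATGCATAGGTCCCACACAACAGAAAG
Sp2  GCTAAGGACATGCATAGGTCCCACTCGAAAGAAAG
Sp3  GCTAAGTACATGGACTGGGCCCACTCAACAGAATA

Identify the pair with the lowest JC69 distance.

Sp1–Sp2: 4/35 differ, p = 0.114, d = 0.124.
Sp1–Sp3: 9/35 differ, p = 0.257, d = 0.315.
Sp2–Sp3: 9/35 differ, p = 0.257, d = 0.315.
The smallest distance is between Sp1 and Sp2.

Sp1 and Sp2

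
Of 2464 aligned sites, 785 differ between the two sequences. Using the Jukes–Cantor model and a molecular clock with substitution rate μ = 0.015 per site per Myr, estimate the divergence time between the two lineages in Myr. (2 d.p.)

p = 785/2464 ≈ 0.318588.
d = −(3/4) ln(1 − 4p/3) = −0.75 ln(1 − 0.424784) = −0.75 ln(0.575216)
  = −0.75 × (-0.553010) = 0.414758 substitutions/site.
Under a molecular clock d = 2μt, so t = d/(2μ) = 0.414758 / (2 × 0.015) = 13.83 Myr.

13.83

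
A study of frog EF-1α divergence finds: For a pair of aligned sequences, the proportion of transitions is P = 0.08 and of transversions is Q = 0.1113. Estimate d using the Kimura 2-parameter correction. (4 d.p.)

0.2212

Under the Kimura two-parameter model, d = −½ ln(1 − 2P − Q) − ¼ ln(1 − 2Q).
1 − 2P − Q = 0.7287, giving −½ ln(0.7287) = 0.158247.
1 − 2Q = 0.7774, giving −¼ ln(0.7774) = 0.062950.
d = 0.158247 + 0.062950 = 0.221197.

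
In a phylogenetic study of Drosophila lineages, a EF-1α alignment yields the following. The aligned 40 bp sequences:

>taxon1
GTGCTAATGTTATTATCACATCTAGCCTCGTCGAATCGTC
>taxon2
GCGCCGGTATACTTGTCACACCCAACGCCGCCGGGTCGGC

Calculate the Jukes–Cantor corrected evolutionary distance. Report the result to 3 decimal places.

The sequences differ at 17 of 40 sites, so p = 17/40 = 0.425.
d = −(3/4) ln(1 − 4p/3) = −0.75 ln(1 − 0.566667) = −0.75 ln(0.433333)
  = −0.75 × (-0.836249) = 0.627187 substitutions/site.

0.627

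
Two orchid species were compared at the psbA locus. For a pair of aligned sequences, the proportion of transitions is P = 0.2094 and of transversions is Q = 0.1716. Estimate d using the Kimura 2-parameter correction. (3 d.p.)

Under the Kimura two-parameter model, d = −½ ln(1 − 2P − Q) − ¼ ln(1 − 2Q).
1 − 2P − Q = 0.4096, giving −½ ln(0.4096) = 0.446287.
1 − 2Q = 0.6568, giving −¼ ln(0.6568) = 0.105094.
d = 0.446287 + 0.105094 = 0.551381.

0.551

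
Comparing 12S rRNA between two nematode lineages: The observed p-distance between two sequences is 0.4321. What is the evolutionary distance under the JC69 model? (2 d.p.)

d = −(3/4) ln(1 − 4p/3) = −0.75 ln(1 − 0.576133) = −0.75 ln(0.423867)
  = −0.75 × (-0.858336) = 0.643752 substitutions/site.

0.64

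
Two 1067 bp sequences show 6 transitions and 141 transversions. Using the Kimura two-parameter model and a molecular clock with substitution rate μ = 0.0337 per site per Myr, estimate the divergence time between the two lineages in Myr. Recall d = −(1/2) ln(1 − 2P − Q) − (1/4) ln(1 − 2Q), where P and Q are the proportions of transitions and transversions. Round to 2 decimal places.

P = 6/1067 ≈ 0.005623 and Q = 141/1067 ≈ 0.132146.
Under the Kimura two-parameter model, d = −½ ln(1 − 2P − Q) − ¼ ln(1 − 2Q).
1 − 2P − Q = 0.856608, giving −½ ln(0.856608) = 0.077387.
1 − 2Q = 0.735708, giving −¼ ln(0.735708) = 0.076730.
d = 0.077387 + 0.076730 = 0.154117.
Under a molecular clock d = 2μt, so t = d/(2μ) = 0.154117 / (2 × 0.0337) = 2.29 Myr.

2.29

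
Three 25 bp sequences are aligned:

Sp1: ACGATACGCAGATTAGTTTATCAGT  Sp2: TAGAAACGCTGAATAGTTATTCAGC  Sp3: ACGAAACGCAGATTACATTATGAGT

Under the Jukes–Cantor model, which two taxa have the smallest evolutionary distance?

Sp1–Sp2: 8/25 differ, p = 0.320, d = 0.417.
Sp1–Sp3: 4/25 differ, p = 0.160, d = 0.180.
Sp2–Sp3: 10/25 differ, p = 0.400, d = 0.572.
The smallest distance is between Sp1 and Sp3.

Sp1 and Sp3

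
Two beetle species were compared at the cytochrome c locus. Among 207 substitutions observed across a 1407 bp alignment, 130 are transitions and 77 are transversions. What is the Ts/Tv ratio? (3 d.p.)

1.688

R = 130/77 = 1.688311… ≈ 1.688 (to 3 d.p.).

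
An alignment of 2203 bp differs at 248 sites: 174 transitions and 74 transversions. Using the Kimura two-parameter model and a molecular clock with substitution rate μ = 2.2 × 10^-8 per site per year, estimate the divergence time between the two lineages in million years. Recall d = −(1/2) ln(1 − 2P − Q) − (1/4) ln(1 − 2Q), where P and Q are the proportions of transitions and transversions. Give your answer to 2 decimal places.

2.81

P = 174/2203 ≈ 0.078983 and Q = 74/2203 ≈ 0.033591.
Under the Kimura two-parameter model, d = −½ ln(1 − 2P − Q) − ¼ ln(1 − 2Q).
1 − 2P − Q = 0.808443, giving −½ ln(0.808443) = 0.106323.
1 − 2Q = 0.932818, giving −¼ ln(0.932818) = 0.017386.
d = 0.106323 + 0.017386 = 0.123709.
Under a molecular clock d = 2μt, so t = d/(2μ) = 0.123709 / (2 × 2.2 × 10^-8) = 2.81 million years.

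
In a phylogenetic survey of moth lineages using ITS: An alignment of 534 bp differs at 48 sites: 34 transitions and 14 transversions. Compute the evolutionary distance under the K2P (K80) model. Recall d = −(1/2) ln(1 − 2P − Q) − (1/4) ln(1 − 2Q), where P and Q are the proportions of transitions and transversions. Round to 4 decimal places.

0.0968

P = 34/534 ≈ 0.06367 and Q = 14/534 ≈ 0.026217.
Under the Kimura two-parameter model, d = −½ ln(1 − 2P − Q) − ¼ ln(1 − 2Q).
1 − 2P − Q = 0.846443, giving −½ ln(0.846443) = 0.083356.
1 − 2Q = 0.947566, giving −¼ ln(0.947566) = 0.013465.
d = 0.083356 + 0.013465 = 0.096821.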